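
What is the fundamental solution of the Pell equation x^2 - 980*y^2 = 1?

(x, y) = (51841, 1656)

First expand sqrt(980) as a continued fraction. With x_i = (sqrt(980) + m_i)/d_i and (m_0, d_0) = (0, 1): a_0 = floor(sqrt(980)) = 31, since 31^2 = 961 <= 980 < 1024 = 32^2.
Iterate m_{i+1} = d_i*a_i - m_i, d_{i+1} = (980 - m_{i+1}^2)/d_i, a_{i+1} = floor((a_0 + m_{i+1})/d_{i+1}):
  m_1 = 1*31 - 0 = 31, d_1 = (980 - 31^2)/1 = 19/1 = 19, a_1 = floor((31 + 31)/19) = 3.
  m_2 = 19*3 - 31 = 26, d_2 = (980 - 26^2)/19 = 304/19 = 16, a_2 = floor((31 + 26)/16) = 3.
  m_3 = 16*3 - 26 = 22, d_3 = (980 - 22^2)/16 = 496/16 = 31, a_3 = floor((31 + 22)/31) = 1.
  m_4 = 31*1 - 22 = 9, d_4 = (980 - 9^2)/31 = 899/31 = 29, a_4 = floor((31 + 9)/29) = 1.
  m_5 = 29*1 - 9 = 20, d_5 = (980 - 20^2)/29 = 580/29 = 20, a_5 = floor((31 + 20)/20) = 2.
  m_6 = 20*2 - 20 = 20, d_6 = (980 - 20^2)/20 = 580/20 = 29, a_6 = floor((31 + 20)/29) = 1.
  m_7 = 29*1 - 20 = 9, d_7 = (980 - 9^2)/29 = 899/29 = 31, a_7 = floor((31 + 9)/31) = 1.
  m_8 = 31*1 - 9 = 22, d_8 = (980 - 22^2)/31 = 496/31 = 16, a_8 = floor((31 + 22)/16) = 3.
  m_9 = 16*3 - 22 = 26, d_9 = (980 - 26^2)/16 = 304/16 = 19, a_9 = floor((31 + 26)/19) = 3.
  m_10 = 19*3 - 26 = 31, d_10 = (980 - 31^2)/19 = 19/19 = 1, a_10 = floor((31 + 31)/1) = 62.
  m_11 = 1*62 - 31 = 31, d_11 = (980 - 31^2)/1 = 19/1 = 19: (m_11, d_11) = (m_1, d_1) = (31, 19), so from here the quotients repeat a_1, ..., a_10; the period length is 10.
So sqrt(980) = [31; (3, 3, 1, 1, 2, 1, 1, 3, 3, 62)] with period length k = 10.
k is even, so the fundamental solution of x^2 - 980y^2 = 1 is (p_{k-1}, q_{k-1}) = (p_9, q_9); compute convergents through index 9.
Convergents (p_i = a_i*p_{i-1} + p_{i-2}, q_i = a_i*q_{i-1} + q_{i-2} with p_{-2}=0, p_{-1}=1, q_{-2}=1, q_{-1}=0):
  i=0: a_0=31, p_0 = 31*1 + 0 = 31, q_0 = 31*0 + 1 = 1.
  i=1: a_1=3, p_1 = 3*31 + 1 = 94, q_1 = 3*1 + 0 = 3.
  i=2: a_2=3, p_2 = 3*94 + 31 = 313, q_2 = 3*3 + 1 = 10.
  i=3: a_3=1, p_3 = 1*313 + 94 = 407, q_3 = 1*10 + 3 = 13.
  i=4: a_4=1, p_4 = 1*407 + 313 = 720, q_4 = 1*13 + 10 = 23.
  i=5: a_5=2, p_5 = 2*720 + 407 = 1847, q_5 = 2*23 + 13 = 59.
  i=6: a_6=1, p_6 = 1*1847 + 720 = 2567, q_6 = 1*59 + 23 = 82.
  i=7: a_7=1, p_7 = 1*2567 + 1847 = 4414, q_7 = 1*82 + 59 = 141.
  i=8: a_8=3, p_8 = 3*4414 + 2567 = 15809, q_8 = 3*141 + 82 = 505.
  i=9: a_9=3, p_9 = 3*15809 + 4414 = 51841, q_9 = 3*505 + 141 = 1656.
Check: 51841^2 - 980*1656^2 = 2687489281 - 2687489280 = 1, so (x, y) = (51841, 1656) solves the equation, and by the theorem it is the least positive solution.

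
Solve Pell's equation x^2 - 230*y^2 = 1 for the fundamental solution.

(x, y) = (91, 6)

First expand sqrt(230) as a continued fraction. With x_i = (sqrt(230) + m_i)/d_i and (m_0, d_0) = (0, 1): a_0 = floor(sqrt(230)) = 15, since 15^2 = 225 <= 230 < 256 = 16^2.
Iterate m_{i+1} = d_i*a_i - m_i, d_{i+1} = (230 - m_{i+1}^2)/d_i, a_{i+1} = floor((a_0 + m_{i+1})/d_{i+1}):
  m_1 = 1*15 - 0 = 15, d_1 = (230 - 15^2)/1 = 5/1 = 5, a_1 = floor((15 + 15)/5) = 6.
  m_2 = 5*6 - 15 = 15, d_2 = (230 - 15^2)/5 = 5/5 = 1, a_2 = floor((15 + 15)/1) = 30.
  m_3 = 1*30 - 15 = 15, d_3 = (230 - 15^2)/1 = 5/1 = 5: (m_3, d_3) = (m_1, d_1) = (15, 5), so from here the quotients repeat a_1, a_2; the period length is 2.
So sqrt(230) = [15; (6, 30)] with period length k = 2.
k is even, so the fundamental solution of x^2 - 230y^2 = 1 is (p_{k-1}, q_{k-1}) = (p_1, q_1); compute convergents through index 1.
Convergents (p_i = a_i*p_{i-1} + p_{i-2}, q_i = a_i*q_{i-1} + q_{i-2} with p_{-2}=0, p_{-1}=1, q_{-2}=1, q_{-1}=0):
  i=0: a_0=15, p_0 = 15*1 + 0 = 15, q_0 = 15*0 + 1 = 1.
  i=1: a_1=6, p_1 = 6*15 + 1 = 91, q_1 = 6*1 + 0 = 6.
Check: 91^2 - 230*6^2 = 8281 - 8280 = 1, so (x, y) = (91, 6) solves the equation, and by the theorem it is the least positive solution.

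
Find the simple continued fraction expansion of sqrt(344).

Write x_i = (sqrt(344) + m_i)/d_i with (m_0, d_0) = (0, 1). a_0 = floor(sqrt(344)) = 18, since 18^2 = 324 <= 344 < 361 = 19^2.
Iterate m_{i+1} = d_i*a_i - m_i, d_{i+1} = (344 - m_{i+1}^2)/d_i, a_{i+1} = floor((a_0 + m_{i+1})/d_{i+1}):
  m_1 = 1*18 - 0 = 18, d_1 = (344 - 18^2)/1 = 20/1 = 20, a_1 = floor((18 + 18)/20) = 1.
  m_2 = 20*1 - 18 = 2, d_2 = (344 - 2^2)/20 = 340/20 = 17, a_2 = floor((18 + 2)/17) = 1.
  m_3 = 17*1 - 2 = 15, d_3 = (344 - 15^2)/17 = 119/17 = 7, a_3 = floor((18 + 15)/7) = 4.
  m_4 = 7*4 - 15 = 13, d_4 = (344 - 13^2)/7 = 175/7 = 25, a_4 = floor((18 + 13)/25) = 1.
  m_5 = 25*1 - 13 = 12, d_5 = (344 - 12^2)/25 = 200/25 = 8, a_5 = floor((18 + 12)/8) = 3.
  m_6 = 8*3 - 12 = 12, d_6 = (344 - 12^2)/8 = 200/8 = 25, a_6 = floor((18 + 12)/25) = 1.
  m_7 = 25*1 - 12 = 13, d_7 = (344 - 13^2)/25 = 175/25 = 7, a_7 = floor((18 + 13)/7) = 4.
  m_8 = 7*4 - 13 = 15, d_8 = (344 - 15^2)/7 = 119/7 = 17, a_8 = floor((18 + 15)/17) = 1.
  m_9 = 17*1 - 15 = 2, d_9 = (344 - 2^2)/17 = 340/17 = 20, a_9 = floor((18 + 2)/20) = 1.
  m_10 = 20*1 - 2 = 18, d_10 = (344 - 18^2)/20 = 20/20 = 1, a_10 = floor((18 + 18)/1) = 36.
  m_11 = 1*36 - 18 = 18, d_11 = (344 - 18^2)/1 = 20/1 = 20: (m_11, d_11) = (m_1, d_1) = (18, 20), so from here the quotients repeat a_1, ..., a_10; the period length is 10.
Hence the expansion of sqrt(344) is a_0 = 18 followed by the repeating block 1, 1, 4, 1, 3, 1, 4, 1, 1, 36 (period 10).

[18; (1, 1, 4, 1, 3, 1, 4, 1, 1, 36)]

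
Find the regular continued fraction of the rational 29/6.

[4; 1, 5]

Run the Euclidean algorithm on 29 and 6; the successive quotients are the partial quotients a_0, a_1, ... (each step inverts the fractional part left over by the previous one):
  29 = 4*6 + 5, so a_0 = 4.
  6 = 1*5 + 1, so a_1 = 1.
  5 = 5*1 + 0, so a_2 = 5.
The remainder reaches 0 after 3 divisions, so the expansion has 3 partial quotients, read off in order.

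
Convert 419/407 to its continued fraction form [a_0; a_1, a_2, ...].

Run the Euclidean algorithm on 419 and 407; the successive quotients are the partial quotients a_0, a_1, ... (each step inverts the fractional part left over by the previous one):
  419 = 1*407 + 12, so a_0 = 1.
  407 = 33*12 + 11, so a_1 = 33.
  12 = 1*11 + 1, so a_2 = 1.
  11 = 11*1 + 0, so a_3 = 11.
The remainder reaches 0 after 4 divisions, so the expansion has 4 partial quotients, read off in order.

[1; 33, 1, 11]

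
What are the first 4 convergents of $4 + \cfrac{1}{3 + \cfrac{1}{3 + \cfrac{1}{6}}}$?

4/1, 13/3, 43/10, 271/63

Using the convergent recurrence p_i = a_i*p_{i-1} + p_{i-2}, q_i = a_i*q_{i-1} + q_{i-2} with p_{-2}=0, p_{-1}=1, q_{-2}=1, q_{-1}=0:
  i=0: a_0=4, p_0 = 4*1 + 0 = 4, q_0 = 4*0 + 1 = 1.
  i=1: a_1=3, p_1 = 3*4 + 1 = 13, q_1 = 3*1 + 0 = 3.
  i=2: a_2=3, p_2 = 3*13 + 4 = 43, q_2 = 3*3 + 1 = 10.
  i=3: a_3=6, p_3 = 6*43 + 13 = 271, q_3 = 6*10 + 3 = 63.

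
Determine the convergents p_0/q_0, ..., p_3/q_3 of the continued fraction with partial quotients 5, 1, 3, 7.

5/1, 6/1, 23/4, 167/29

Using the convergent recurrence p_i = a_i*p_{i-1} + p_{i-2}, q_i = a_i*q_{i-1} + q_{i-2} with p_{-2}=0, p_{-1}=1, q_{-2}=1, q_{-1}=0:
  i=0: a_0=5, p_0 = 5*1 + 0 = 5, q_0 = 5*0 + 1 = 1.
  i=1: a_1=1, p_1 = 1*5 + 1 = 6, q_1 = 1*1 + 0 = 1.
  i=2: a_2=3, p_2 = 3*6 + 5 = 23, q_2 = 3*1 + 1 = 4.
  i=3: a_3=7, p_3 = 7*23 + 6 = 167, q_3 = 7*4 + 1 = 29.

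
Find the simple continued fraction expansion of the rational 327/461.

Run the Euclidean algorithm on 327 and 461; the successive quotients are the partial quotients a_0, a_1, ... (each step inverts the fractional part left over by the previous one):
  327 = 0*461 + 327, so a_0 = 0.
  461 = 1*327 + 134, so a_1 = 1.
  327 = 2*134 + 59, so a_2 = 2.
  134 = 2*59 + 16, so a_3 = 2.
  59 = 3*16 + 11, so a_4 = 3.
  16 = 1*11 + 5, so a_5 = 1.
  11 = 2*5 + 1, so a_6 = 2.
  5 = 5*1 + 0, so a_7 = 5.
The remainder reaches 0 after 8 divisions, so the expansion has 8 partial quotients, read off in order.

[0; 1, 2, 2, 3, 1, 2, 5]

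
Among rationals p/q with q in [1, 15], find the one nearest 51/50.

Expand x = 51/50 as a continued fraction with the Euclidean algorithm:
  51 = 1*50 + 1, so a_0 = 1.
  50 = 50*1 + 0, so a_1 = 50.
so x = [1; 50].
Convergents (p_i = a_i*p_{i-1} + p_{i-2}, q_i = a_i*q_{i-1} + q_{i-2} with p_{-2}=0, p_{-1}=1, q_{-2}=1, q_{-1}=0), until the denominator exceeds 15:
  i=0: a_0=1, p_0 = 1*1 + 0 = 1, q_0 = 1*0 + 1 = 1.
  i=1: a_1=50, p_1 = 50*1 + 1 = 51, q_1 = 50*1 + 0 = 50.
q_1 = 50 > 15, so the last convergent with denominator <= 15 is p_0/q_0 = 1/1.
The closest fraction with denominator <= 15 is either p_0/q_0 or the intermediate fraction (k*p_0 + p_{-1})/(k*q_0 + q_{-1}) with the largest k >= 1 whose denominator stays <= 15; these approach x as k grows, and every other convergent or intermediate fraction in range is farther away.
Largest k: floor((15 - q_{-1})/q_0) = floor((15 - 0)/1) = 15 (using the seeds p_{-1} = 1, q_{-1} = 0).
That gives (15*1 + 1)/(15*1 + 0) = 16/15.
Compare the errors: |x - 1/1| = |51*1 - 1*50|/(50*1) = 1/50, and |x - 16/15| = |51*15 - 16*50|/(50*15) = 35/750.
Cross-multiplying, 1*750 = 750 < 1750 = 35*50, so 1/50 is smaller: the convergent 1/1 is closer to x than 16/15.

1/1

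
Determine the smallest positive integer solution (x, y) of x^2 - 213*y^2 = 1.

(x, y) = (194399, 13320)

First expand sqrt(213) as a continued fraction. With x_i = (sqrt(213) + m_i)/d_i and (m_0, d_0) = (0, 1): a_0 = floor(sqrt(213)) = 14, since 14^2 = 196 <= 213 < 225 = 15^2.
Iterate m_{i+1} = d_i*a_i - m_i, d_{i+1} = (213 - m_{i+1}^2)/d_i, a_{i+1} = floor((a_0 + m_{i+1})/d_{i+1}):
  m_1 = 1*14 - 0 = 14, d_1 = (213 - 14^2)/1 = 17/1 = 17, a_1 = floor((14 + 14)/17) = 1.
  m_2 = 17*1 - 14 = 3, d_2 = (213 - 3^2)/17 = 204/17 = 12, a_2 = floor((14 + 3)/12) = 1.
  m_3 = 12*1 - 3 = 9, d_3 = (213 - 9^2)/12 = 132/12 = 11, a_3 = floor((14 + 9)/11) = 2.
  m_4 = 11*2 - 9 = 13, d_4 = (213 - 13^2)/11 = 44/11 = 4, a_4 = floor((14 + 13)/4) = 6.
  m_5 = 4*6 - 13 = 11, d_5 = (213 - 11^2)/4 = 92/4 = 23, a_5 = floor((14 + 11)/23) = 1.
  m_6 = 23*1 - 11 = 12, d_6 = (213 - 12^2)/23 = 69/23 = 3, a_6 = floor((14 + 12)/3) = 8.
  m_7 = 3*8 - 12 = 12, d_7 = (213 - 12^2)/3 = 69/3 = 23, a_7 = floor((14 + 12)/23) = 1.
  m_8 = 23*1 - 12 = 11, d_8 = (213 - 11^2)/23 = 92/23 = 4, a_8 = floor((14 + 11)/4) = 6.
  m_9 = 4*6 - 11 = 13, d_9 = (213 - 13^2)/4 = 44/4 = 11, a_9 = floor((14 + 13)/11) = 2.
  m_10 = 11*2 - 13 = 9, d_10 = (213 - 9^2)/11 = 132/11 = 12, a_10 = floor((14 + 9)/12) = 1.
  m_11 = 12*1 - 9 = 3, d_11 = (213 - 3^2)/12 = 204/12 = 17, a_11 = floor((14 + 3)/17) = 1.
  m_12 = 17*1 - 3 = 14, d_12 = (213 - 14^2)/17 = 17/17 = 1, a_12 = floor((14 + 14)/1) = 28.
  m_13 = 1*28 - 14 = 14, d_13 = (213 - 14^2)/1 = 17/1 = 17: (m_13, d_13) = (m_1, d_1) = (14, 17), so from here the quotients repeat a_1, ..., a_12; the period length is 12.
So sqrt(213) = [14; (1, 1, 2, 6, 1, 8, 1, 6, 2, 1, 1, 28)] with period length k = 12.
k is even, so the fundamental solution of x^2 - 213y^2 = 1 is (p_{k-1}, q_{k-1}) = (p_11, q_11); compute convergents through index 11.
Convergents (p_i = a_i*p_{i-1} + p_{i-2}, q_i = a_i*q_{i-1} + q_{i-2} with p_{-2}=0, p_{-1}=1, q_{-2}=1, q_{-1}=0):
  i=0: a_0=14, p_0 = 14*1 + 0 = 14, q_0 = 14*0 + 1 = 1.
  i=1: a_1=1, p_1 = 1*14 + 1 = 15, q_1 = 1*1 + 0 = 1.
  i=2: a_2=1, p_2 = 1*15 + 14 = 29, q_2 = 1*1 + 1 = 2.
  i=3: a_3=2, p_3 = 2*29 + 15 = 73, q_3 = 2*2 + 1 = 5.
  i=4: a_4=6, p_4 = 6*73 + 29 = 467, q_4 = 6*5 + 2 = 32.
  i=5: a_5=1, p_5 = 1*467 + 73 = 540, q_5 = 1*32 + 5 = 37.
  i=6: a_6=8, p_6 = 8*540 + 467 = 4787, q_6 = 8*37 + 32 = 328.
  i=7: a_7=1, p_7 = 1*4787 + 540 = 5327, q_7 = 1*328 + 37 = 365.
  i=8: a_8=6, p_8 = 6*5327 + 4787 = 36749, q_8 = 6*365 + 328 = 2518.
  i=9: a_9=2, p_9 = 2*36749 + 5327 = 78825, q_9 = 2*2518 + 365 = 5401.
  i=10: a_10=1, p_10 = 1*78825 + 36749 = 115574, q_10 = 1*5401 + 2518 = 7919.
  i=11: a_11=1, p_11 = 1*115574 + 78825 = 194399, q_11 = 1*7919 + 5401 = 13320.
Check: 194399^2 - 213*13320^2 = 37790971201 - 37790971200 = 1, so (x, y) = (194399, 13320) solves the equation, and by the theorem it is the least positive solution.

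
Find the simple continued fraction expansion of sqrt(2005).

[44; (1, 3, 2, 21, 1, 16, 1, 21, 2, 3, 1, 88)]

Write x_i = (sqrt(2005) + m_i)/d_i with (m_0, d_0) = (0, 1). a_0 = floor(sqrt(2005)) = 44, since 44^2 = 1936 <= 2005 < 2025 = 45^2.
Iterate m_{i+1} = d_i*a_i - m_i, d_{i+1} = (2005 - m_{i+1}^2)/d_i, a_{i+1} = floor((a_0 + m_{i+1})/d_{i+1}):
  m_1 = 1*44 - 0 = 44, d_1 = (2005 - 44^2)/1 = 69/1 = 69, a_1 = floor((44 + 44)/69) = 1.
  m_2 = 69*1 - 44 = 25, d_2 = (2005 - 25^2)/69 = 1380/69 = 20, a_2 = floor((44 + 25)/20) = 3.
  m_3 = 20*3 - 25 = 35, d_3 = (2005 - 35^2)/20 = 780/20 = 39, a_3 = floor((44 + 35)/39) = 2.
  m_4 = 39*2 - 35 = 43, d_4 = (2005 - 43^2)/39 = 156/39 = 4, a_4 = floor((44 + 43)/4) = 21.
  m_5 = 4*21 - 43 = 41, d_5 = (2005 - 41^2)/4 = 324/4 = 81, a_5 = floor((44 + 41)/81) = 1.
  m_6 = 81*1 - 41 = 40, d_6 = (2005 - 40^2)/81 = 405/81 = 5, a_6 = floor((44 + 40)/5) = 16.
  m_7 = 5*16 - 40 = 40, d_7 = (2005 - 40^2)/5 = 405/5 = 81, a_7 = floor((44 + 40)/81) = 1.
  m_8 = 81*1 - 40 = 41, d_8 = (2005 - 41^2)/81 = 324/81 = 4, a_8 = floor((44 + 41)/4) = 21.
  m_9 = 4*21 - 41 = 43, d_9 = (2005 - 43^2)/4 = 156/4 = 39, a_9 = floor((44 + 43)/39) = 2.
  m_10 = 39*2 - 43 = 35, d_10 = (2005 - 35^2)/39 = 780/39 = 20, a_10 = floor((44 + 35)/20) = 3.
  m_11 = 20*3 - 35 = 25, d_11 = (2005 - 25^2)/20 = 1380/20 = 69, a_11 = floor((44 + 25)/69) = 1.
  m_12 = 69*1 - 25 = 44, d_12 = (2005 - 44^2)/69 = 69/69 = 1, a_12 = floor((44 + 44)/1) = 88.
  m_13 = 1*88 - 44 = 44, d_13 = (2005 - 44^2)/1 = 69/1 = 69: (m_13, d_13) = (m_1, d_1) = (44, 69), so from here the quotients repeat a_1, ..., a_12; the period length is 12.
Hence the expansion of sqrt(2005) is a_0 = 44 followed by the repeating block 1, 3, 2, 21, 1, 16, 1, 21, 2, 3, 1, 88 (period 12).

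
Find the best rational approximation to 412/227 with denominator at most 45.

Expand x = 412/227 as a continued fraction with the Euclidean algorithm:
  412 = 1*227 + 185, so a_0 = 1.
  227 = 1*185 + 42, so a_1 = 1.
  185 = 4*42 + 17, so a_2 = 4.
  42 = 2*17 + 8, so a_3 = 2.
  17 = 2*8 + 1, so a_4 = 2.
  8 = 8*1 + 0, so a_5 = 8.
so x = [1; 1, 4, 2, 2, 8].
Convergents (p_i = a_i*p_{i-1} + p_{i-2}, q_i = a_i*q_{i-1} + q_{i-2} with p_{-2}=0, p_{-1}=1, q_{-2}=1, q_{-1}=0), until the denominator exceeds 45:
  i=0: a_0=1, p_0 = 1*1 + 0 = 1, q_0 = 1*0 + 1 = 1.
  i=1: a_1=1, p_1 = 1*1 + 1 = 2, q_1 = 1*1 + 0 = 1.
  i=2: a_2=4, p_2 = 4*2 + 1 = 9, q_2 = 4*1 + 1 = 5.
  i=3: a_3=2, p_3 = 2*9 + 2 = 20, q_3 = 2*5 + 1 = 11.
  i=4: a_4=2, p_4 = 2*20 + 9 = 49, q_4 = 2*11 + 5 = 27.
  i=5: a_5=8, p_5 = 8*49 + 20 = 412, q_5 = 8*27 + 11 = 227.
q_5 = 227 > 45, so the last convergent with denominator <= 45 is p_4/q_4 = 49/27.
The closest fraction with denominator <= 45 is either p_4/q_4 or the intermediate fraction (k*p_4 + p_3)/(k*q_4 + q_3) with the largest k >= 1 whose denominator stays <= 45; these approach x as k grows, and every other convergent or intermediate fraction in range is farther away.
Largest k: floor((45 - q_3)/q_4) = floor((45 - 11)/27) = 1.
That gives (1*49 + 20)/(1*27 + 11) = 69/38.
Compare the errors: |x - 49/27| = |412*27 - 49*227|/(227*27) = 1/6129, and |x - 69/38| = |412*38 - 69*227|/(227*38) = 7/8626.
Cross-multiplying, 1*8626 = 8626 < 42903 = 7*6129, so 1/6129 is smaller: the convergent 49/27 is closer to x than 69/38.

49/27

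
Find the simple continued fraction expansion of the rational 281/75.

Run the Euclidean algorithm on 281 and 75; the successive quotients are the partial quotients a_0, a_1, ... (each step inverts the fractional part left over by the previous one):
  281 = 3*75 + 56, so a_0 = 3.
  75 = 1*56 + 19, so a_1 = 1.
  56 = 2*19 + 18, so a_2 = 2.
  19 = 1*18 + 1, so a_3 = 1.
  18 = 18*1 + 0, so a_4 = 18.
The remainder reaches 0 after 5 divisions, so the expansion has 5 partial quotients, read off in order.

[3; 1, 2, 1, 18]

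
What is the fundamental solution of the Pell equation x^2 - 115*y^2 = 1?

(x, y) = (1126, 105)

First expand sqrt(115) as a continued fraction. With x_i = (sqrt(115) + m_i)/d_i and (m_0, d_0) = (0, 1): a_0 = floor(sqrt(115)) = 10, since 10^2 = 100 <= 115 < 121 = 11^2.
Iterate m_{i+1} = d_i*a_i - m_i, d_{i+1} = (115 - m_{i+1}^2)/d_i, a_{i+1} = floor((a_0 + m_{i+1})/d_{i+1}):
  m_1 = 1*10 - 0 = 10, d_1 = (115 - 10^2)/1 = 15/1 = 15, a_1 = floor((10 + 10)/15) = 1.
  m_2 = 15*1 - 10 = 5, d_2 = (115 - 5^2)/15 = 90/15 = 6, a_2 = floor((10 + 5)/6) = 2.
  m_3 = 6*2 - 5 = 7, d_3 = (115 - 7^2)/6 = 66/6 = 11, a_3 = floor((10 + 7)/11) = 1.
  m_4 = 11*1 - 7 = 4, d_4 = (115 - 4^2)/11 = 99/11 = 9, a_4 = floor((10 + 4)/9) = 1.
  m_5 = 9*1 - 4 = 5, d_5 = (115 - 5^2)/9 = 90/9 = 10, a_5 = floor((10 + 5)/10) = 1.
  m_6 = 10*1 - 5 = 5, d_6 = (115 - 5^2)/10 = 90/10 = 9, a_6 = floor((10 + 5)/9) = 1.
  m_7 = 9*1 - 5 = 4, d_7 = (115 - 4^2)/9 = 99/9 = 11, a_7 = floor((10 + 4)/11) = 1.
  m_8 = 11*1 - 4 = 7, d_8 = (115 - 7^2)/11 = 66/11 = 6, a_8 = floor((10 + 7)/6) = 2.
  m_9 = 6*2 - 7 = 5, d_9 = (115 - 5^2)/6 = 90/6 = 15, a_9 = floor((10 + 5)/15) = 1.
  m_10 = 15*1 - 5 = 10, d_10 = (115 - 10^2)/15 = 15/15 = 1, a_10 = floor((10 + 10)/1) = 20.
  m_11 = 1*20 - 10 = 10, d_11 = (115 - 10^2)/1 = 15/1 = 15: (m_11, d_11) = (m_1, d_1) = (10, 15), so from here the quotients repeat a_1, ..., a_10; the period length is 10.
So sqrt(115) = [10; (1, 2, 1, 1, 1, 1, 1, 2, 1, 20)] with period length k = 10.
k is even, so the fundamental solution of x^2 - 115y^2 = 1 is (p_{k-1}, q_{k-1}) = (p_9, q_9); compute convergents through index 9.
Convergents (p_i = a_i*p_{i-1} + p_{i-2}, q_i = a_i*q_{i-1} + q_{i-2} with p_{-2}=0, p_{-1}=1, q_{-2}=1, q_{-1}=0):
  i=0: a_0=10, p_0 = 10*1 + 0 = 10, q_0 = 10*0 + 1 = 1.
  i=1: a_1=1, p_1 = 1*10 + 1 = 11, q_1 = 1*1 + 0 = 1.
  i=2: a_2=2, p_2 = 2*11 + 10 = 32, q_2 = 2*1 + 1 = 3.
  i=3: a_3=1, p_3 = 1*32 + 11 = 43, q_3 = 1*3 + 1 = 4.
  i=4: a_4=1, p_4 = 1*43 + 32 = 75, q_4 = 1*4 + 3 = 7.
  i=5: a_5=1, p_5 = 1*75 + 43 = 118, q_5 = 1*7 + 4 = 11.
  i=6: a_6=1, p_6 = 1*118 + 75 = 193, q_6 = 1*11 + 7 = 18.
  i=7: a_7=1, p_7 = 1*193 + 118 = 311, q_7 = 1*18 + 11 = 29.
  i=8: a_8=2, p_8 = 2*311 + 193 = 815, q_8 = 2*29 + 18 = 76.
  i=9: a_9=1, p_9 = 1*815 + 311 = 1126, q_9 = 1*76 + 29 = 105.
Check: 1126^2 - 115*105^2 = 1267876 - 1267875 = 1, so (x, y) = (1126, 105) solves the equation, and by the theorem it is the least positive solution.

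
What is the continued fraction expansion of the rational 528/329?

Run the Euclidean algorithm on 528 and 329; the successive quotients are the partial quotients a_0, a_1, ... (each step inverts the fractional part left over by the previous one):
  528 = 1*329 + 199, so a_0 = 1.
  329 = 1*199 + 130, so a_1 = 1.
  199 = 1*130 + 69, so a_2 = 1.
  130 = 1*69 + 61, so a_3 = 1.
  69 = 1*61 + 8, so a_4 = 1.
  61 = 7*8 + 5, so a_5 = 7.
  8 = 1*5 + 3, so a_6 = 1.
  5 = 1*3 + 2, so a_7 = 1.
  3 = 1*2 + 1, so a_8 = 1.
  2 = 2*1 + 0, so a_9 = 2.
The remainder reaches 0 after 10 divisions, so the expansion has 10 partial quotients, read off in order.

[1; 1, 1, 1, 1, 7, 1, 1, 1, 2]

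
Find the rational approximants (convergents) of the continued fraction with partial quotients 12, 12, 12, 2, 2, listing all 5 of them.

12/1, 145/12, 1752/145, 3649/302, 9050/749

Using the convergent recurrence p_i = a_i*p_{i-1} + p_{i-2}, q_i = a_i*q_{i-1} + q_{i-2} with p_{-2}=0, p_{-1}=1, q_{-2}=1, q_{-1}=0:
  i=0: a_0=12, p_0 = 12*1 + 0 = 12, q_0 = 12*0 + 1 = 1.
  i=1: a_1=12, p_1 = 12*12 + 1 = 145, q_1 = 12*1 + 0 = 12.
  i=2: a_2=12, p_2 = 12*145 + 12 = 1752, q_2 = 12*12 + 1 = 145.
  i=3: a_3=2, p_3 = 2*1752 + 145 = 3649, q_3 = 2*145 + 12 = 302.
  i=4: a_4=2, p_4 = 2*3649 + 1752 = 9050, q_4 = 2*302 + 145 = 749.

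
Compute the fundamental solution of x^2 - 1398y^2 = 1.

First expand sqrt(1398) as a continued fraction. With x_i = (sqrt(1398) + m_i)/d_i and (m_0, d_0) = (0, 1): a_0 = floor(sqrt(1398)) = 37, since 37^2 = 1369 <= 1398 < 1444 = 38^2.
Iterate m_{i+1} = d_i*a_i - m_i, d_{i+1} = (1398 - m_{i+1}^2)/d_i, a_{i+1} = floor((a_0 + m_{i+1})/d_{i+1}):
  m_1 = 1*37 - 0 = 37, d_1 = (1398 - 37^2)/1 = 29/1 = 29, a_1 = floor((37 + 37)/29) = 2.
  m_2 = 29*2 - 37 = 21, d_2 = (1398 - 21^2)/29 = 957/29 = 33, a_2 = floor((37 + 21)/33) = 1.
  m_3 = 33*1 - 21 = 12, d_3 = (1398 - 12^2)/33 = 1254/33 = 38, a_3 = floor((37 + 12)/38) = 1.
  m_4 = 38*1 - 12 = 26, d_4 = (1398 - 26^2)/38 = 722/38 = 19, a_4 = floor((37 + 26)/19) = 3.
  m_5 = 19*3 - 26 = 31, d_5 = (1398 - 31^2)/19 = 437/19 = 23, a_5 = floor((37 + 31)/23) = 2.
  m_6 = 23*2 - 31 = 15, d_6 = (1398 - 15^2)/23 = 1173/23 = 51, a_6 = floor((37 + 15)/51) = 1.
  m_7 = 51*1 - 15 = 36, d_7 = (1398 - 36^2)/51 = 102/51 = 2, a_7 = floor((37 + 36)/2) = 36.
  m_8 = 2*36 - 36 = 36, d_8 = (1398 - 36^2)/2 = 102/2 = 51, a_8 = floor((37 + 36)/51) = 1.
  m_9 = 51*1 - 36 = 15, d_9 = (1398 - 15^2)/51 = 1173/51 = 23, a_9 = floor((37 + 15)/23) = 2.
  m_10 = 23*2 - 15 = 31, d_10 = (1398 - 31^2)/23 = 437/23 = 19, a_10 = floor((37 + 31)/19) = 3.
  m_11 = 19*3 - 31 = 26, d_11 = (1398 - 26^2)/19 = 722/19 = 38, a_11 = floor((37 + 26)/38) = 1.
  m_12 = 38*1 - 26 = 12, d_12 = (1398 - 12^2)/38 = 1254/38 = 33, a_12 = floor((37 + 12)/33) = 1.
  m_13 = 33*1 - 12 = 21, d_13 = (1398 - 21^2)/33 = 957/33 = 29, a_13 = floor((37 + 21)/29) = 2.
  m_14 = 29*2 - 21 = 37, d_14 = (1398 - 37^2)/29 = 29/29 = 1, a_14 = floor((37 + 37)/1) = 74.
  m_15 = 1*74 - 37 = 37, d_15 = (1398 - 37^2)/1 = 29/1 = 29: (m_15, d_15) = (m_1, d_1) = (37, 29), so from here the quotients repeat a_1, ..., a_14; the period length is 14.
So sqrt(1398) = [37; (2, 1, 1, 3, 2, 1, 36, 1, 2, 3, 1, 1, 2, 74)] with period length k = 14.
k is even, so the fundamental solution of x^2 - 1398y^2 = 1 is (p_{k-1}, q_{k-1}) = (p_13, q_13); compute convergents through index 13.
Convergents (p_i = a_i*p_{i-1} + p_{i-2}, q_i = a_i*q_{i-1} + q_{i-2} with p_{-2}=0, p_{-1}=1, q_{-2}=1, q_{-1}=0):
  i=0: a_0=37, p_0 = 37*1 + 0 = 37, q_0 = 37*0 + 1 = 1.
  i=1: a_1=2, p_1 = 2*37 + 1 = 75, q_1 = 2*1 + 0 = 2.
  i=2: a_2=1, p_2 = 1*75 + 37 = 112, q_2 = 1*2 + 1 = 3.
  i=3: a_3=1, p_3 = 1*112 + 75 = 187, q_3 = 1*3 + 2 = 5.
  i=4: a_4=3, p_4 = 3*187 + 112 = 673, q_4 = 3*5 + 3 = 18.
  i=5: a_5=2, p_5 = 2*673 + 187 = 1533, q_5 = 2*18 + 5 = 41.
  i=6: a_6=1, p_6 = 1*1533 + 673 = 2206, q_6 = 1*41 + 18 = 59.
  i=7: a_7=36, p_7 = 36*2206 + 1533 = 80949, q_7 = 36*59 + 41 = 2165.
  i=8: a_8=1, p_8 = 1*80949 + 2206 = 83155, q_8 = 1*2165 + 59 = 2224.
  i=9: a_9=2, p_9 = 2*83155 + 80949 = 247259, q_9 = 2*2224 + 2165 = 6613.
  i=10: a_10=3, p_10 = 3*247259 + 83155 = 824932, q_10 = 3*6613 + 2224 = 22063.
  i=11: a_11=1, p_11 = 1*824932 + 247259 = 1072191, q_11 = 1*22063 + 6613 = 28676.
  i=12: a_12=1, p_12 = 1*1072191 + 824932 = 1897123, q_12 = 1*28676 + 22063 = 50739.
  i=13: a_13=2, p_13 = 2*1897123 + 1072191 = 4866437, q_13 = 2*50739 + 28676 = 130154.
Check: 4866437^2 - 1398*130154^2 = 23682209074969 - 23682209074968 = 1, so (x, y) = (4866437, 130154) solves the equation, and by the theorem it is the least positive solution.

(x, y) = (4866437, 130154)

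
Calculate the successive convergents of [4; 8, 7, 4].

Using the convergent recurrence p_i = a_i*p_{i-1} + p_{i-2}, q_i = a_i*q_{i-1} + q_{i-2} with p_{-2}=0, p_{-1}=1, q_{-2}=1, q_{-1}=0:
  i=0: a_0=4, p_0 = 4*1 + 0 = 4, q_0 = 4*0 + 1 = 1.
  i=1: a_1=8, p_1 = 8*4 + 1 = 33, q_1 = 8*1 + 0 = 8.
  i=2: a_2=7, p_2 = 7*33 + 4 = 235, q_2 = 7*8 + 1 = 57.
  i=3: a_3=4, p_3 = 4*235 + 33 = 973, q_3 = 4*57 + 8 = 236.

4/1, 33/8, 235/57, 973/236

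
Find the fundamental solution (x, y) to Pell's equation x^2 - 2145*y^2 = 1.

(x, y) = (28159, 608)

First expand sqrt(2145) as a continued fraction. With x_i = (sqrt(2145) + m_i)/d_i and (m_0, d_0) = (0, 1): a_0 = floor(sqrt(2145)) = 46, since 46^2 = 2116 <= 2145 < 2209 = 47^2.
Iterate m_{i+1} = d_i*a_i - m_i, d_{i+1} = (2145 - m_{i+1}^2)/d_i, a_{i+1} = floor((a_0 + m_{i+1})/d_{i+1}):
  m_1 = 1*46 - 0 = 46, d_1 = (2145 - 46^2)/1 = 29/1 = 29, a_1 = floor((46 + 46)/29) = 3.
  m_2 = 29*3 - 46 = 41, d_2 = (2145 - 41^2)/29 = 464/29 = 16, a_2 = floor((46 + 41)/16) = 5.
  m_3 = 16*5 - 41 = 39, d_3 = (2145 - 39^2)/16 = 624/16 = 39, a_3 = floor((46 + 39)/39) = 2.
  m_4 = 39*2 - 39 = 39, d_4 = (2145 - 39^2)/39 = 624/39 = 16, a_4 = floor((46 + 39)/16) = 5.
  m_5 = 16*5 - 39 = 41, d_5 = (2145 - 41^2)/16 = 464/16 = 29, a_5 = floor((46 + 41)/29) = 3.
  m_6 = 29*3 - 41 = 46, d_6 = (2145 - 46^2)/29 = 29/29 = 1, a_6 = floor((46 + 46)/1) = 92.
  m_7 = 1*92 - 46 = 46, d_7 = (2145 - 46^2)/1 = 29/1 = 29: (m_7, d_7) = (m_1, d_1) = (46, 29), so from here the quotients repeat a_1, ..., a_6; the period length is 6.
So sqrt(2145) = [46; (3, 5, 2, 5, 3, 92)] with period length k = 6.
k is even, so the fundamental solution of x^2 - 2145y^2 = 1 is (p_{k-1}, q_{k-1}) = (p_5, q_5); compute convergents through index 5.
Convergents (p_i = a_i*p_{i-1} + p_{i-2}, q_i = a_i*q_{i-1} + q_{i-2} with p_{-2}=0, p_{-1}=1, q_{-2}=1, q_{-1}=0):
  i=0: a_0=46, p_0 = 46*1 + 0 = 46, q_0 = 46*0 + 1 = 1.
  i=1: a_1=3, p_1 = 3*46 + 1 = 139, q_1 = 3*1 + 0 = 3.
  i=2: a_2=5, p_2 = 5*139 + 46 = 741, q_2 = 5*3 + 1 = 16.
  i=3: a_3=2, p_3 = 2*741 + 139 = 1621, q_3 = 2*16 + 3 = 35.
  i=4: a_4=5, p_4 = 5*1621 + 741 = 8846, q_4 = 5*35 + 16 = 191.
  i=5: a_5=3, p_5 = 3*8846 + 1621 = 28159, q_5 = 3*191 + 35 = 608.
Check: 28159^2 - 2145*608^2 = 792929281 - 792929280 = 1, so (x, y) = (28159, 608) solves the equation, and by the theorem it is the least positive solution.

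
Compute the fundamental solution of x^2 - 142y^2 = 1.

First expand sqrt(142) as a continued fraction. With x_i = (sqrt(142) + m_i)/d_i and (m_0, d_0) = (0, 1): a_0 = floor(sqrt(142)) = 11, since 11^2 = 121 <= 142 < 144 = 12^2.
Iterate m_{i+1} = d_i*a_i - m_i, d_{i+1} = (142 - m_{i+1}^2)/d_i, a_{i+1} = floor((a_0 + m_{i+1})/d_{i+1}):
  m_1 = 1*11 - 0 = 11, d_1 = (142 - 11^2)/1 = 21/1 = 21, a_1 = floor((11 + 11)/21) = 1.
  m_2 = 21*1 - 11 = 10, d_2 = (142 - 10^2)/21 = 42/21 = 2, a_2 = floor((11 + 10)/2) = 10.
  m_3 = 2*10 - 10 = 10, d_3 = (142 - 10^2)/2 = 42/2 = 21, a_3 = floor((11 + 10)/21) = 1.
  m_4 = 21*1 - 10 = 11, d_4 = (142 - 11^2)/21 = 21/21 = 1, a_4 = floor((11 + 11)/1) = 22.
  m_5 = 1*22 - 11 = 11, d_5 = (142 - 11^2)/1 = 21/1 = 21: (m_5, d_5) = (m_1, d_1) = (11, 21), so from here the quotients repeat a_1, ..., a_4; the period length is 4.
So sqrt(142) = [11; (1, 10, 1, 22)] with period length k = 4.
k is even, so the fundamental solution of x^2 - 142y^2 = 1 is (p_{k-1}, q_{k-1}) = (p_3, q_3); compute convergents through index 3.
Convergents (p_i = a_i*p_{i-1} + p_{i-2}, q_i = a_i*q_{i-1} + q_{i-2} with p_{-2}=0, p_{-1}=1, q_{-2}=1, q_{-1}=0):
  i=0: a_0=11, p_0 = 11*1 + 0 = 11, q_0 = 11*0 + 1 = 1.
  i=1: a_1=1, p_1 = 1*11 + 1 = 12, q_1 = 1*1 + 0 = 1.
  i=2: a_2=10, p_2 = 10*12 + 11 = 131, q_2 = 10*1 + 1 = 11.
  i=3: a_3=1, p_3 = 1*131 + 12 = 143, q_3 = 1*11 + 1 = 12.
Check: 143^2 - 142*12^2 = 20449 - 20448 = 1, so (x, y) = (143, 12) solves the equation, and by the theorem it is the least positive solution.

(x, y) = (143, 12)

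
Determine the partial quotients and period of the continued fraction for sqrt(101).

Write x_i = (sqrt(101) + m_i)/d_i with (m_0, d_0) = (0, 1). a_0 = floor(sqrt(101)) = 10, since 10^2 = 100 <= 101 < 121 = 11^2.
Iterate m_{i+1} = d_i*a_i - m_i, d_{i+1} = (101 - m_{i+1}^2)/d_i, a_{i+1} = floor((a_0 + m_{i+1})/d_{i+1}):
  m_1 = 1*10 - 0 = 10, d_1 = (101 - 10^2)/1 = 1/1 = 1, a_1 = floor((10 + 10)/1) = 20.
  m_2 = 1*20 - 10 = 10, d_2 = (101 - 10^2)/1 = 1/1 = 1: (m_2, d_2) = (m_1, d_1) = (10, 1), so from here the quotient a_1 repeats; the period length is 1.
Hence the expansion of sqrt(101) is a_0 = 10 followed by the repeating block 20 (period 1).

[10; (20)]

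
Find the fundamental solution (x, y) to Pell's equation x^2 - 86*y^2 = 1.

(x, y) = (10405, 1122)

First expand sqrt(86) as a continued fraction. With x_i = (sqrt(86) + m_i)/d_i and (m_0, d_0) = (0, 1): a_0 = floor(sqrt(86)) = 9, since 9^2 = 81 <= 86 < 100 = 10^2.
Iterate m_{i+1} = d_i*a_i - m_i, d_{i+1} = (86 - m_{i+1}^2)/d_i, a_{i+1} = floor((a_0 + m_{i+1})/d_{i+1}):
  m_1 = 1*9 - 0 = 9, d_1 = (86 - 9^2)/1 = 5/1 = 5, a_1 = floor((9 + 9)/5) = 3.
  m_2 = 5*3 - 9 = 6, d_2 = (86 - 6^2)/5 = 50/5 = 10, a_2 = floor((9 + 6)/10) = 1.
  m_3 = 10*1 - 6 = 4, d_3 = (86 - 4^2)/10 = 70/10 = 7, a_3 = floor((9 + 4)/7) = 1.
  m_4 = 7*1 - 4 = 3, d_4 = (86 - 3^2)/7 = 77/7 = 11, a_4 = floor((9 + 3)/11) = 1.
  m_5 = 11*1 - 3 = 8, d_5 = (86 - 8^2)/11 = 22/11 = 2, a_5 = floor((9 + 8)/2) = 8.
  m_6 = 2*8 - 8 = 8, d_6 = (86 - 8^2)/2 = 22/2 = 11, a_6 = floor((9 + 8)/11) = 1.
  m_7 = 11*1 - 8 = 3, d_7 = (86 - 3^2)/11 = 77/11 = 7, a_7 = floor((9 + 3)/7) = 1.
  m_8 = 7*1 - 3 = 4, d_8 = (86 - 4^2)/7 = 70/7 = 10, a_8 = floor((9 + 4)/10) = 1.
  m_9 = 10*1 - 4 = 6, d_9 = (86 - 6^2)/10 = 50/10 = 5, a_9 = floor((9 + 6)/5) = 3.
  m_10 = 5*3 - 6 = 9, d_10 = (86 - 9^2)/5 = 5/5 = 1, a_10 = floor((9 + 9)/1) = 18.
  m_11 = 1*18 - 9 = 9, d_11 = (86 - 9^2)/1 = 5/1 = 5: (m_11, d_11) = (m_1, d_1) = (9, 5), so from here the quotients repeat a_1, ..., a_10; the period length is 10.
So sqrt(86) = [9; (3, 1, 1, 1, 8, 1, 1, 1, 3, 18)] with period length k = 10.
k is even, so the fundamental solution of x^2 - 86y^2 = 1 is (p_{k-1}, q_{k-1}) = (p_9, q_9); compute convergents through index 9.
Convergents (p_i = a_i*p_{i-1} + p_{i-2}, q_i = a_i*q_{i-1} + q_{i-2} with p_{-2}=0, p_{-1}=1, q_{-2}=1, q_{-1}=0):
  i=0: a_0=9, p_0 = 9*1 + 0 = 9, q_0 = 9*0 + 1 = 1.
  i=1: a_1=3, p_1 = 3*9 + 1 = 28, q_1 = 3*1 + 0 = 3.
  i=2: a_2=1, p_2 = 1*28 + 9 = 37, q_2 = 1*3 + 1 = 4.
  i=3: a_3=1, p_3 = 1*37 + 28 = 65, q_3 = 1*4 + 3 = 7.
  i=4: a_4=1, p_4 = 1*65 + 37 = 102, q_4 = 1*7 + 4 = 11.
  i=5: a_5=8, p_5 = 8*102 + 65 = 881, q_5 = 8*11 + 7 = 95.
  i=6: a_6=1, p_6 = 1*881 + 102 = 983, q_6 = 1*95 + 11 = 106.
  i=7: a_7=1, p_7 = 1*983 + 881 = 1864, q_7 = 1*106 + 95 = 201.
  i=8: a_8=1, p_8 = 1*1864 + 983 = 2847, q_8 = 1*201 + 106 = 307.
  i=9: a_9=3, p_9 = 3*2847 + 1864 = 10405, q_9 = 3*307 + 201 = 1122.
Check: 10405^2 - 86*1122^2 = 108264025 - 108264024 = 1, so (x, y) = (10405, 1122) solves the equation, and by the theorem it is the least positive solution.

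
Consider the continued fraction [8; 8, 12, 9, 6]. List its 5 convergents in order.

8/1, 65/8, 788/97, 7157/881, 43730/5383

Using the convergent recurrence p_i = a_i*p_{i-1} + p_{i-2}, q_i = a_i*q_{i-1} + q_{i-2} with p_{-2}=0, p_{-1}=1, q_{-2}=1, q_{-1}=0:
  i=0: a_0=8, p_0 = 8*1 + 0 = 8, q_0 = 8*0 + 1 = 1.
  i=1: a_1=8, p_1 = 8*8 + 1 = 65, q_1 = 8*1 + 0 = 8.
  i=2: a_2=12, p_2 = 12*65 + 8 = 788, q_2 = 12*8 + 1 = 97.
  i=3: a_3=9, p_3 = 9*788 + 65 = 7157, q_3 = 9*97 + 8 = 881.
  i=4: a_4=6, p_4 = 6*7157 + 788 = 43730, q_4 = 6*881 + 97 = 5383.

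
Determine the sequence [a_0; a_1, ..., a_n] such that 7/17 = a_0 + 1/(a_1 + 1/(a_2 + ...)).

[0; 2, 2, 3]

Run the Euclidean algorithm on 7 and 17; the successive quotients are the partial quotients a_0, a_1, ... (each step inverts the fractional part left over by the previous one):
  7 = 0*17 + 7, so a_0 = 0.
  17 = 2*7 + 3, so a_1 = 2.
  7 = 2*3 + 1, so a_2 = 2.
  3 = 3*1 + 0, so a_3 = 3.
The remainder reaches 0 after 4 divisions, so the expansion has 4 partial quotients, read off in order.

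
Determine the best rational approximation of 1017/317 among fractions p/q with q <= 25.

77/24

Expand x = 1017/317 as a continued fraction with the Euclidean algorithm:
  1017 = 3*317 + 66, so a_0 = 3.
  317 = 4*66 + 53, so a_1 = 4.
  66 = 1*53 + 13, so a_2 = 1.
  53 = 4*13 + 1, so a_3 = 4.
  13 = 13*1 + 0, so a_4 = 13.
so x = [3; 4, 1, 4, 13].
Convergents (p_i = a_i*p_{i-1} + p_{i-2}, q_i = a_i*q_{i-1} + q_{i-2} with p_{-2}=0, p_{-1}=1, q_{-2}=1, q_{-1}=0), until the denominator exceeds 25:
  i=0: a_0=3, p_0 = 3*1 + 0 = 3, q_0 = 3*0 + 1 = 1.
  i=1: a_1=4, p_1 = 4*3 + 1 = 13, q_1 = 4*1 + 0 = 4.
  i=2: a_2=1, p_2 = 1*13 + 3 = 16, q_2 = 1*4 + 1 = 5.
  i=3: a_3=4, p_3 = 4*16 + 13 = 77, q_3 = 4*5 + 4 = 24.
  i=4: a_4=13, p_4 = 13*77 + 16 = 1017, q_4 = 13*24 + 5 = 317.
q_4 = 317 > 25, so the last convergent with denominator <= 25 is p_3/q_3 = 77/24.
The closest fraction with denominator <= 25 is either p_3/q_3 or the intermediate fraction (k*p_3 + p_2)/(k*q_3 + q_2) with the largest k >= 1 whose denominator stays <= 25; these approach x as k grows, and every other convergent or intermediate fraction in range is farther away.
Largest k: floor((25 - q_2)/q_3) = floor((25 - 5)/24) = 0.
Since k = 0, no intermediate fraction beyond p_3/q_3 has denominator <= 25, so the convergent 77/24 is the closest (its error is |1017*24 - 77*317|/(317*24) = 1/7608).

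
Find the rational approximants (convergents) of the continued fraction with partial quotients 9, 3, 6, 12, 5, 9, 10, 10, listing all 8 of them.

9/1, 28/3, 177/19, 2152/231, 10937/1174, 100585/10797, 1016787/109144, 10268455/1102237

Using the convergent recurrence p_i = a_i*p_{i-1} + p_{i-2}, q_i = a_i*q_{i-1} + q_{i-2} with p_{-2}=0, p_{-1}=1, q_{-2}=1, q_{-1}=0:
  i=0: a_0=9, p_0 = 9*1 + 0 = 9, q_0 = 9*0 + 1 = 1.
  i=1: a_1=3, p_1 = 3*9 + 1 = 28, q_1 = 3*1 + 0 = 3.
  i=2: a_2=6, p_2 = 6*28 + 9 = 177, q_2 = 6*3 + 1 = 19.
  i=3: a_3=12, p_3 = 12*177 + 28 = 2152, q_3 = 12*19 + 3 = 231.
  i=4: a_4=5, p_4 = 5*2152 + 177 = 10937, q_4 = 5*231 + 19 = 1174.
  i=5: a_5=9, p_5 = 9*10937 + 2152 = 100585, q_5 = 9*1174 + 231 = 10797.
  i=6: a_6=10, p_6 = 10*100585 + 10937 = 1016787, q_6 = 10*10797 + 1174 = 109144.
  i=7: a_7=10, p_7 = 10*1016787 + 100585 = 10268455, q_7 = 10*109144 + 10797 = 1102237.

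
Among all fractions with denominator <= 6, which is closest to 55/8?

Expand x = 55/8 as a continued fraction with the Euclidean algorithm:
  55 = 6*8 + 7, so a_0 = 6.
  8 = 1*7 + 1, so a_1 = 1.
  7 = 7*1 + 0, so a_2 = 7.
so x = [6; 1, 7].
Convergents (p_i = a_i*p_{i-1} + p_{i-2}, q_i = a_i*q_{i-1} + q_{i-2} with p_{-2}=0, p_{-1}=1, q_{-2}=1, q_{-1}=0), until the denominator exceeds 6:
  i=0: a_0=6, p_0 = 6*1 + 0 = 6, q_0 = 6*0 + 1 = 1.
  i=1: a_1=1, p_1 = 1*6 + 1 = 7, q_1 = 1*1 + 0 = 1.
  i=2: a_2=7, p_2 = 7*7 + 6 = 55, q_2 = 7*1 + 1 = 8.
q_2 = 8 > 6, so the last convergent with denominator <= 6 is p_1/q_1 = 7/1.
The closest fraction with denominator <= 6 is either p_1/q_1 or the intermediate fraction (k*p_1 + p_0)/(k*q_1 + q_0) with the largest k >= 1 whose denominator stays <= 6; these approach x as k grows, and every other convergent or intermediate fraction in range is farther away.
Largest k: floor((6 - q_0)/q_1) = floor((6 - 1)/1) = 5.
That gives (5*7 + 6)/(5*1 + 1) = 41/6.
Compare the errors: |x - 7/1| = |55*1 - 7*8|/(8*1) = 1/8, and |x - 41/6| = |55*6 - 41*8|/(8*6) = 2/48.
Cross-multiplying, 2*8 = 16 < 48 = 1*48, so 2/48 is smaller: the intermediate fraction 41/6 is closer to x than 7/1.

41/6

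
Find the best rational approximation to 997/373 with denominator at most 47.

Expand x = 997/373 as a continued fraction with the Euclidean algorithm:
  997 = 2*373 + 251, so a_0 = 2.
  373 = 1*251 + 122, so a_1 = 1.
  251 = 2*122 + 7, so a_2 = 2.
  122 = 17*7 + 3, so a_3 = 17.
  7 = 2*3 + 1, so a_4 = 2.
  3 = 3*1 + 0, so a_5 = 3.
so x = [2; 1, 2, 17, 2, 3].
Convergents (p_i = a_i*p_{i-1} + p_{i-2}, q_i = a_i*q_{i-1} + q_{i-2} with p_{-2}=0, p_{-1}=1, q_{-2}=1, q_{-1}=0), until the denominator exceeds 47:
  i=0: a_0=2, p_0 = 2*1 + 0 = 2, q_0 = 2*0 + 1 = 1.
  i=1: a_1=1, p_1 = 1*2 + 1 = 3, q_1 = 1*1 + 0 = 1.
  i=2: a_2=2, p_2 = 2*3 + 2 = 8, q_2 = 2*1 + 1 = 3.
  i=3: a_3=17, p_3 = 17*8 + 3 = 139, q_3 = 17*3 + 1 = 52.
q_3 = 52 > 47, so the last convergent with denominator <= 47 is p_2/q_2 = 8/3.
The closest fraction with denominator <= 47 is either p_2/q_2 or the intermediate fraction (k*p_2 + p_1)/(k*q_2 + q_1) with the largest k >= 1 whose denominator stays <= 47; these approach x as k grows, and every other convergent or intermediate fraction in range is farther away.
Largest k: floor((47 - q_1)/q_2) = floor((47 - 1)/3) = 15.
That gives (15*8 + 3)/(15*3 + 1) = 123/46.
Compare the errors: |x - 8/3| = |997*3 - 8*373|/(373*3) = 7/1119, and |x - 123/46| = |997*46 - 123*373|/(373*46) = 17/17158.
Cross-multiplying, 17*1119 = 19023 < 120106 = 7*17158, so 17/17158 is smaller: the intermediate fraction 123/46 is closer to x than 8/3.

123/46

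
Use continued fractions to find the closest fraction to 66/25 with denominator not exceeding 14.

Expand x = 66/25 as a continued fraction with the Euclidean algorithm:
  66 = 2*25 + 16, so a_0 = 2.
  25 = 1*16 + 9, so a_1 = 1.
  16 = 1*9 + 7, so a_2 = 1.
  9 = 1*7 + 2, so a_3 = 1.
  7 = 3*2 + 1, so a_4 = 3.
  2 = 2*1 + 0, so a_5 = 2.
so x = [2; 1, 1, 1, 3, 2].
Convergents (p_i = a_i*p_{i-1} + p_{i-2}, q_i = a_i*q_{i-1} + q_{i-2} with p_{-2}=0, p_{-1}=1, q_{-2}=1, q_{-1}=0), until the denominator exceeds 14:
  i=0: a_0=2, p_0 = 2*1 + 0 = 2, q_0 = 2*0 + 1 = 1.
  i=1: a_1=1, p_1 = 1*2 + 1 = 3, q_1 = 1*1 + 0 = 1.
  i=2: a_2=1, p_2 = 1*3 + 2 = 5, q_2 = 1*1 + 1 = 2.
  i=3: a_3=1, p_3 = 1*5 + 3 = 8, q_3 = 1*2 + 1 = 3.
  i=4: a_4=3, p_4 = 3*8 + 5 = 29, q_4 = 3*3 + 2 = 11.
  i=5: a_5=2, p_5 = 2*29 + 8 = 66, q_5 = 2*11 + 3 = 25.
q_5 = 25 > 14, so the last convergent with denominator <= 14 is p_4/q_4 = 29/11.
The closest fraction with denominator <= 14 is either p_4/q_4 or the intermediate fraction (k*p_4 + p_3)/(k*q_4 + q_3) with the largest k >= 1 whose denominator stays <= 14; these approach x as k grows, and every other convergent or intermediate fraction in range is farther away.
Largest k: floor((14 - q_3)/q_4) = floor((14 - 3)/11) = 1.
That gives (1*29 + 8)/(1*11 + 3) = 37/14.
Compare the errors: |x - 29/11| = |66*11 - 29*25|/(25*11) = 1/275, and |x - 37/14| = |66*14 - 37*25|/(25*14) = 1/350.
Cross-multiplying, 1*275 = 275 < 350 = 1*350, so 1/350 is smaller: the intermediate fraction 37/14 is closer to x than 29/11.

37/14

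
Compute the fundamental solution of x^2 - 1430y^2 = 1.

First expand sqrt(1430) as a continued fraction. With x_i = (sqrt(1430) + m_i)/d_i and (m_0, d_0) = (0, 1): a_0 = floor(sqrt(1430)) = 37, since 37^2 = 1369 <= 1430 < 1444 = 38^2.
Iterate m_{i+1} = d_i*a_i - m_i, d_{i+1} = (1430 - m_{i+1}^2)/d_i, a_{i+1} = floor((a_0 + m_{i+1})/d_{i+1}):
  m_1 = 1*37 - 0 = 37, d_1 = (1430 - 37^2)/1 = 61/1 = 61, a_1 = floor((37 + 37)/61) = 1.
  m_2 = 61*1 - 37 = 24, d_2 = (1430 - 24^2)/61 = 854/61 = 14, a_2 = floor((37 + 24)/14) = 4.
  m_3 = 14*4 - 24 = 32, d_3 = (1430 - 32^2)/14 = 406/14 = 29, a_3 = floor((37 + 32)/29) = 2.
  m_4 = 29*2 - 32 = 26, d_4 = (1430 - 26^2)/29 = 754/29 = 26, a_4 = floor((37 + 26)/26) = 2.
  m_5 = 26*2 - 26 = 26, d_5 = (1430 - 26^2)/26 = 754/26 = 29, a_5 = floor((37 + 26)/29) = 2.
  m_6 = 29*2 - 26 = 32, d_6 = (1430 - 32^2)/29 = 406/29 = 14, a_6 = floor((37 + 32)/14) = 4.
  m_7 = 14*4 - 32 = 24, d_7 = (1430 - 24^2)/14 = 854/14 = 61, a_7 = floor((37 + 24)/61) = 1.
  m_8 = 61*1 - 24 = 37, d_8 = (1430 - 37^2)/61 = 61/61 = 1, a_8 = floor((37 + 37)/1) = 74.
  m_9 = 1*74 - 37 = 37, d_9 = (1430 - 37^2)/1 = 61/1 = 61: (m_9, d_9) = (m_1, d_1) = (37, 61), so from here the quotients repeat a_1, ..., a_8; the period length is 8.
So sqrt(1430) = [37; (1, 4, 2, 2, 2, 4, 1, 74)] with period length k = 8.
k is even, so the fundamental solution of x^2 - 1430y^2 = 1 is (p_{k-1}, q_{k-1}) = (p_7, q_7); compute convergents through index 7.
Convergents (p_i = a_i*p_{i-1} + p_{i-2}, q_i = a_i*q_{i-1} + q_{i-2} with p_{-2}=0, p_{-1}=1, q_{-2}=1, q_{-1}=0):
  i=0: a_0=37, p_0 = 37*1 + 0 = 37, q_0 = 37*0 + 1 = 1.
  i=1: a_1=1, p_1 = 1*37 + 1 = 38, q_1 = 1*1 + 0 = 1.
  i=2: a_2=4, p_2 = 4*38 + 37 = 189, q_2 = 4*1 + 1 = 5.
  i=3: a_3=2, p_3 = 2*189 + 38 = 416, q_3 = 2*5 + 1 = 11.
  i=4: a_4=2, p_4 = 2*416 + 189 = 1021, q_4 = 2*11 + 5 = 27.
  i=5: a_5=2, p_5 = 2*1021 + 416 = 2458, q_5 = 2*27 + 11 = 65.
  i=6: a_6=4, p_6 = 4*2458 + 1021 = 10853, q_6 = 4*65 + 27 = 287.
  i=7: a_7=1, p_7 = 1*10853 + 2458 = 13311, q_7 = 1*287 + 65 = 352.
Check: 13311^2 - 1430*352^2 = 177182721 - 177182720 = 1, so (x, y) = (13311, 352) solves the equation, and by the theorem it is the least positive solution.

(x, y) = (13311, 352)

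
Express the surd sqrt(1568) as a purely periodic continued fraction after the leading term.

Write x_i = (sqrt(1568) + m_i)/d_i with (m_0, d_0) = (0, 1). a_0 = floor(sqrt(1568)) = 39, since 39^2 = 1521 <= 1568 < 1600 = 40^2.
Iterate m_{i+1} = d_i*a_i - m_i, d_{i+1} = (1568 - m_{i+1}^2)/d_i, a_{i+1} = floor((a_0 + m_{i+1})/d_{i+1}):
  m_1 = 1*39 - 0 = 39, d_1 = (1568 - 39^2)/1 = 47/1 = 47, a_1 = floor((39 + 39)/47) = 1.
  m_2 = 47*1 - 39 = 8, d_2 = (1568 - 8^2)/47 = 1504/47 = 32, a_2 = floor((39 + 8)/32) = 1.
  m_3 = 32*1 - 8 = 24, d_3 = (1568 - 24^2)/32 = 992/32 = 31, a_3 = floor((39 + 24)/31) = 2.
  m_4 = 31*2 - 24 = 38, d_4 = (1568 - 38^2)/31 = 124/31 = 4, a_4 = floor((39 + 38)/4) = 19.
  m_5 = 4*19 - 38 = 38, d_5 = (1568 - 38^2)/4 = 124/4 = 31, a_5 = floor((39 + 38)/31) = 2.
  m_6 = 31*2 - 38 = 24, d_6 = (1568 - 24^2)/31 = 992/31 = 32, a_6 = floor((39 + 24)/32) = 1.
  m_7 = 32*1 - 24 = 8, d_7 = (1568 - 8^2)/32 = 1504/32 = 47, a_7 = floor((39 + 8)/47) = 1.
  m_8 = 47*1 - 8 = 39, d_8 = (1568 - 39^2)/47 = 47/47 = 1, a_8 = floor((39 + 39)/1) = 78.
  m_9 = 1*78 - 39 = 39, d_9 = (1568 - 39^2)/1 = 47/1 = 47: (m_9, d_9) = (m_1, d_1) = (39, 47), so from here the quotients repeat a_1, ..., a_8; the period length is 8.
Hence the expansion of sqrt(1568) is a_0 = 39 followed by the repeating block 1, 1, 2, 19, 2, 1, 1, 78 (period 8).

[39; (1, 1, 2, 19, 2, 1, 1, 78)]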